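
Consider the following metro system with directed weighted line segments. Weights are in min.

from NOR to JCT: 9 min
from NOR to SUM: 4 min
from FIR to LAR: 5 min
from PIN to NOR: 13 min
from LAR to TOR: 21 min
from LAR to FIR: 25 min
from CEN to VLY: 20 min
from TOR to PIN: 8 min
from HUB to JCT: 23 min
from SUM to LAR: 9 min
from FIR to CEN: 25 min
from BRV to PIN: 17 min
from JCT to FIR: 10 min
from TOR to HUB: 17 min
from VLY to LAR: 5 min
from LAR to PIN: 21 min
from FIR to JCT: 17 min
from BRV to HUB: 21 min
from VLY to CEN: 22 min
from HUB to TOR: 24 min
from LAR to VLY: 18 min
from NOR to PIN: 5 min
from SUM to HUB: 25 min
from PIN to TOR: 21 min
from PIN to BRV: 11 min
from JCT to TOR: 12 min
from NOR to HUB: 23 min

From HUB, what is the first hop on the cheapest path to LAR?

Compare a few routes:
HUB–TOR–PIN–NOR–SUM–LAR: 24+8+13+4+9 = 58
HUB–JCT–FIR–LAR: 23+10+5 = 38
HUB–JCT–TOR–PIN–NOR–SUM–LAR: 23+12+8+13+4+9 = 69
The minimum is 38 min via HUB–JCT–FIR–LAR.
So from HUB the first move is to JCT.

JCT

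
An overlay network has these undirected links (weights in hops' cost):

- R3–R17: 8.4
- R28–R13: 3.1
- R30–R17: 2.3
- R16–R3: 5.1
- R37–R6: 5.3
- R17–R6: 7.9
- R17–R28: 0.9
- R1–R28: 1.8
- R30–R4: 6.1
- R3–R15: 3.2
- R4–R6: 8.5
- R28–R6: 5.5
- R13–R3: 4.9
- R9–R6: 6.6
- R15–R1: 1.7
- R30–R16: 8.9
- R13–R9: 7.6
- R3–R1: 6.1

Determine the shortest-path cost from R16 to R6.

17.3 hops' cost

Shortest distances from R16:
R16: 0
R3: 5.1  (via R16)
R15: 8.3  (via R3)
R30: 8.9  (via R16)
R13: 10  (via R3)
R1: 10  (via R15)
R17: 11.2  (via R30)
R28: 11.8  (via R1)
R4: 15  (via R30)
R6: 17.3  (via R28)
Shortest route: R16 → R3 → R15 → R1 → R28 → R6 = 17.3 hops' cost.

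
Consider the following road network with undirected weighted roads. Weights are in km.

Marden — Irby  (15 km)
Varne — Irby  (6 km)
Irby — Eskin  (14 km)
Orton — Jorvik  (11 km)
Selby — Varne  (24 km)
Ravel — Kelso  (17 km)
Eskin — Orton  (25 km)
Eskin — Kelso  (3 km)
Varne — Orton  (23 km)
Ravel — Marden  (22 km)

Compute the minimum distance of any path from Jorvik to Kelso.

Running Dijkstra from Jorvik:
Jorvik: 0
Orton: 11  (via Jorvik)
Varne: 34  (via Orton)
Eskin: 36  (via Orton)
Kelso: 39  (via Eskin)
Shortest route: Jorvik → Orton → Eskin → Kelso = 39 km.

39 km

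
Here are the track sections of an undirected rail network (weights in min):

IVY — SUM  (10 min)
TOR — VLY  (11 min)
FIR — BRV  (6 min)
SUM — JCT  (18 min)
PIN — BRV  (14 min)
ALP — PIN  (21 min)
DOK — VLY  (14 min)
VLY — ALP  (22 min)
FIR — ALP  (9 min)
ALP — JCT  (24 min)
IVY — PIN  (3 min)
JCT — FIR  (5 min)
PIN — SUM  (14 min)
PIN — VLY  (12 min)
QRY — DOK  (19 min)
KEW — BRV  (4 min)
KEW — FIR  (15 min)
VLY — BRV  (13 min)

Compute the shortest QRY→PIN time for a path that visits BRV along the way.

Best QRY to BRV: QRY → DOK → VLY → BRV costing 46
Best BRV to PIN: BRV → PIN costing 14
Total via BRV: 46 + 14 = 60 min.

60 min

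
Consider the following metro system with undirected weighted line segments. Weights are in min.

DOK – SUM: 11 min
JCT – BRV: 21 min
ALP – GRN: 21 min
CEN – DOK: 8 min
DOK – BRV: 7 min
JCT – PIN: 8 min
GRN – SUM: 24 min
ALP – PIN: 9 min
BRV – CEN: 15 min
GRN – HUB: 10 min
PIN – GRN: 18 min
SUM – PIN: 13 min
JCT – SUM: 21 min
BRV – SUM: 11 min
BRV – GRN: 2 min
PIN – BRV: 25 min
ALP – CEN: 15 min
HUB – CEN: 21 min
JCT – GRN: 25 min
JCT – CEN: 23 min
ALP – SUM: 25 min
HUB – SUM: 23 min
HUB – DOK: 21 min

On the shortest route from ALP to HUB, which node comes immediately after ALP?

GRN

Candidate routes:
ALP → GRN → HUB: 21+10 = 31
ALP → CEN → HUB: 15+21 = 36
Cheapest is ALP → GRN → HUB at 31 min.
So from ALP the first move is to GRN.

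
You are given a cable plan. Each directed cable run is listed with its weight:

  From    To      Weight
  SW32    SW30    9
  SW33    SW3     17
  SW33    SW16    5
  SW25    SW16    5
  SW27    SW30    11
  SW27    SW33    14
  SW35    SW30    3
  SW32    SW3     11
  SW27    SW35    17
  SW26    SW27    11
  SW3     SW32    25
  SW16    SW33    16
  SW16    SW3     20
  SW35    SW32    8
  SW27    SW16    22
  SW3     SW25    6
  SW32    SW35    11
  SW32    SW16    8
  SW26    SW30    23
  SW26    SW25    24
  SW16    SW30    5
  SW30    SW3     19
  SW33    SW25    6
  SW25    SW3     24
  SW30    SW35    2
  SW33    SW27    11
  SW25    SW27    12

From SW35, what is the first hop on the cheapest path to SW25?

Candidate routes:
SW35 → SW30 → SW3 → SW25: 3+19+6 = 28
SW35 → SW32 → SW30 → SW3 → SW25: 8+9+19+6 = 42
SW35 → SW32 → SW16 → SW33 → SW25: 8+8+16+6 = 38
SW35 → SW32 → SW3 → SW25: 8+11+6 = 25
The minimum is 25 via SW35 → SW32 → SW3 → SW25.
So from SW35 the first move is to SW32.

SW32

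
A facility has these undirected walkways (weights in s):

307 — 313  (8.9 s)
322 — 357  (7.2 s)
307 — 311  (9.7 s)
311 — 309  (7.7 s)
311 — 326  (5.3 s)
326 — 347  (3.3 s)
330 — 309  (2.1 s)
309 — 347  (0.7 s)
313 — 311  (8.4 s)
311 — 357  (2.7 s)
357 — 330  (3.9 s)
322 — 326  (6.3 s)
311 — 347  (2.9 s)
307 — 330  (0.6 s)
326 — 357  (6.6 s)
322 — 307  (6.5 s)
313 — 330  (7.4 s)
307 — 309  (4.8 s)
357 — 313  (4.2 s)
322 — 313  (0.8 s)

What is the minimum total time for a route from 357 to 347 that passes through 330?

6.7 s

Shortest 357→330: 357–330 = 3.9
Best 330 to 347: 330–309–347 costing 2.8
Total via 330: 3.9 + 2.8 = 6.7 s.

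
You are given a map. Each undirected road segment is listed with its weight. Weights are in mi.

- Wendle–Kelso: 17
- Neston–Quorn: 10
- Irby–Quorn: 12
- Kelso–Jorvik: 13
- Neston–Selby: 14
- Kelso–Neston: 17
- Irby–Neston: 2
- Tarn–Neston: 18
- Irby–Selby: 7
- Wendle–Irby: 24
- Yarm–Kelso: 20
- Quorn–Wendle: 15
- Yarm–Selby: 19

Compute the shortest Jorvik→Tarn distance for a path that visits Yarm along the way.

79 mi

Shortest Jorvik→Yarm: Jorvik–Kelso–Yarm = 33
Shortest Yarm→Tarn: Yarm–Selby–Irby–Neston–Tarn = 46
Total via Yarm: 33 + 46 = 79 mi.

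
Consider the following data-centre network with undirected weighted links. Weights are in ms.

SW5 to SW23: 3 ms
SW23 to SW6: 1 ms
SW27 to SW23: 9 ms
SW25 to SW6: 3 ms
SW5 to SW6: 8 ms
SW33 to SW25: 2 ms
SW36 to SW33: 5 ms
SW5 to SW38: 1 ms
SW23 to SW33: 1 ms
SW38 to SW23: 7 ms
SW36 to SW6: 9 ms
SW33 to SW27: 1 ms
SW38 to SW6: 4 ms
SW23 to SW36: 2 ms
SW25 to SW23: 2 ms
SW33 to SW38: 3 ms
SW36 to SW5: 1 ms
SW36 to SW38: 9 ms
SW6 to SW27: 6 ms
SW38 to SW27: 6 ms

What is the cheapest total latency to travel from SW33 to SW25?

2 ms

Candidate routes:
SW33–SW23–SW25: 1+2 = 3
SW33–SW25: 2 = 2
Cheapest is SW33–SW25 at 2 ms.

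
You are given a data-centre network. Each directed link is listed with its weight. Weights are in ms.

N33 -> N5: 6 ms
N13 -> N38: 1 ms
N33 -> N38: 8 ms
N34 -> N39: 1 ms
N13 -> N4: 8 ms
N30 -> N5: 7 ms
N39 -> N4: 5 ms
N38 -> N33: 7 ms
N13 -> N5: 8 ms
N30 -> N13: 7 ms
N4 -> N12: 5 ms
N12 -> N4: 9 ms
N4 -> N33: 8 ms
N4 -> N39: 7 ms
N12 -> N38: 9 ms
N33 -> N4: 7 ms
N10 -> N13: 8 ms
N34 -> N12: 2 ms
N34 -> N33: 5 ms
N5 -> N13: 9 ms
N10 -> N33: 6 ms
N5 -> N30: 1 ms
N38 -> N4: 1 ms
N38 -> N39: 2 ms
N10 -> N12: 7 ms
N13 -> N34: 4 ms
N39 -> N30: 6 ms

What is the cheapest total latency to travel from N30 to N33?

15 ms

Candidate routes:
N30–N13–N38–N4–N33: 7+1+1+8 = 17
N30–N13–N4–N33: 7+8+8 = 23
N30–N13–N38–N33: 7+1+7 = 15
N30–N13–N34–N33: 7+4+5 = 16
The minimum is 15 ms via N30–N13–N38–N33.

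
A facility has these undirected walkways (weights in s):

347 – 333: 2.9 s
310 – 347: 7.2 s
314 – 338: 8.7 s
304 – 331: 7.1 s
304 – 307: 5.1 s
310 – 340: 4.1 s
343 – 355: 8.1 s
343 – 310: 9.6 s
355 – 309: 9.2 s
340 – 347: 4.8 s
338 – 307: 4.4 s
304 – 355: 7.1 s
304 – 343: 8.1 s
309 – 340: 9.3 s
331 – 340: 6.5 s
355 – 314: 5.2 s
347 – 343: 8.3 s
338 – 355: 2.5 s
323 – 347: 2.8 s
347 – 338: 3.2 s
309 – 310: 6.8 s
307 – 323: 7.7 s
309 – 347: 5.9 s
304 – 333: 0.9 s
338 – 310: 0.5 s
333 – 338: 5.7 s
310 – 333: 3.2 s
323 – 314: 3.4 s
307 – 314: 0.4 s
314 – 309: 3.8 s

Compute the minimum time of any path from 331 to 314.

12.6 s

Settle nodes by increasing distance from 331:
331: 0
340: 6.5  (via 331)
304: 7.1  (via 331)
333: 8  (via 304)
310: 10.6  (via 340)
347: 10.9  (via 333)
338: 11.1  (via 310)
307: 12.2  (via 304)
314: 12.6  (via 307)
Shortest route: 331 → 304 → 307 → 314 = 12.6 s.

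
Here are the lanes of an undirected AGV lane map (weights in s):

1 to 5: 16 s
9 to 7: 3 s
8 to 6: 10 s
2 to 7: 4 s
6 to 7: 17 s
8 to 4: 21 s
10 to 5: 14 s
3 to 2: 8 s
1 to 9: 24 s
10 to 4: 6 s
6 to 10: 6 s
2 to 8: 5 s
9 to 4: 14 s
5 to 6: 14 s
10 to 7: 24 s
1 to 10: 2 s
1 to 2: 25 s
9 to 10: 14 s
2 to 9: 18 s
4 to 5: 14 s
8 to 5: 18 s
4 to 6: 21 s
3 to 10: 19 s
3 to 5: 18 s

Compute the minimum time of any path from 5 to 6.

Enumerating some paths:
5 - 6: 14 = 14
5 - 1 - 10 - 6: 16+2+6 = 24
5 - 10 - 6: 14+6 = 20
Cheapest is 5 - 6 at 14 s.

14 s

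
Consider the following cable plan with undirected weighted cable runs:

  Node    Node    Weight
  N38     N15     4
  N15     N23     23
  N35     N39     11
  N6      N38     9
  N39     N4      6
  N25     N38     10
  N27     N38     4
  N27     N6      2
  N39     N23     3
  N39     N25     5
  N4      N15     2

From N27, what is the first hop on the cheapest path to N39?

N38

Compare a few routes:
N27 - N38 - N25 - N39: 4+10+5 = 19
N27 - N38 - N15 - N4 - N39: 4+4+2+6 = 16
N27 - N6 - N38 - N15 - N4 - N39: 2+9+4+2+6 = 23
The minimum is 16 via N27 - N38 - N15 - N4 - N39.
So from N27 the first move is to N38.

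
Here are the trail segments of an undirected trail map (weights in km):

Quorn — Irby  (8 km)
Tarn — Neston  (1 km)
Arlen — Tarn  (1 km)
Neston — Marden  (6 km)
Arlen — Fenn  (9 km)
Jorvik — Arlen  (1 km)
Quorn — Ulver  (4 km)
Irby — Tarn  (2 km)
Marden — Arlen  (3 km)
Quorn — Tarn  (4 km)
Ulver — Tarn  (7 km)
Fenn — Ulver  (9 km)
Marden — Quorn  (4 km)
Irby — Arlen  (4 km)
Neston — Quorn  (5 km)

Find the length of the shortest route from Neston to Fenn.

Candidate routes:
Neston–Tarn–Arlen–Fenn: 1+1+9 = 11
Neston–Tarn–Quorn–Ulver–Fenn: 1+4+4+9 = 18
Neston–Tarn–Ulver–Fenn: 1+7+9 = 17
Neston–Tarn–Irby–Arlen–Fenn: 1+2+4+9 = 16
Cheapest is Neston–Tarn–Arlen–Fenn at 11 km.

11 km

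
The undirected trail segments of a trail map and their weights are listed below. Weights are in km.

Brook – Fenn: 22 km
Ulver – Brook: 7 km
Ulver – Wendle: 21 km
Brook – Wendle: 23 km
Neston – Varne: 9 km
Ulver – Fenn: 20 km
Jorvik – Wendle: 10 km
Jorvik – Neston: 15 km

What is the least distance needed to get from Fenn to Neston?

Compare a few routes:
Fenn → Ulver → Wendle → Jorvik → Neston: 20+21+10+15 = 66
Fenn → Ulver → Brook → Wendle → Jorvik → Neston: 20+7+23+10+15 = 75
Fenn → Brook → Ulver → Wendle → Jorvik → Neston: 22+7+21+10+15 = 75
Fenn → Brook → Wendle → Jorvik → Neston: 22+23+10+15 = 70
Cheapest is Fenn → Ulver → Wendle → Jorvik → Neston at 66 km.

66 km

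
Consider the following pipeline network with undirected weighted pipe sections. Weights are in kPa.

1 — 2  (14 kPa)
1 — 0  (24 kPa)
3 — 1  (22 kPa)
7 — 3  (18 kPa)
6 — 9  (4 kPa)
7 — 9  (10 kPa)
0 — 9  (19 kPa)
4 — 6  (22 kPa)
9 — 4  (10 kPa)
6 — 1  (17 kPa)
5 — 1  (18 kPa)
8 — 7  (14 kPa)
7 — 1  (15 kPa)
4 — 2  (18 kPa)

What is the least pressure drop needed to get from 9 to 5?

39 kPa

Enumerating some paths:
9 → 6 → 1 → 5: 4+17+18 = 39
9 → 7 → 1 → 5: 10+15+18 = 43
9 → 4 → 2 → 1 → 5: 10+18+14+18 = 60
The minimum is 39 kPa via 9 → 6 → 1 → 5.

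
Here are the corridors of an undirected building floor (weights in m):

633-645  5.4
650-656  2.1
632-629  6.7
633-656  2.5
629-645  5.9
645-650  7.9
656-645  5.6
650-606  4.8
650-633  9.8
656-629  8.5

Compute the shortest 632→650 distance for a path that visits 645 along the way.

20.3 m

Best 632 to 645: 632–629–645 costing 12.6
Shortest 645→650: 645–656–650 = 7.7
Total via 645: 12.6 + 7.7 = 20.3 m.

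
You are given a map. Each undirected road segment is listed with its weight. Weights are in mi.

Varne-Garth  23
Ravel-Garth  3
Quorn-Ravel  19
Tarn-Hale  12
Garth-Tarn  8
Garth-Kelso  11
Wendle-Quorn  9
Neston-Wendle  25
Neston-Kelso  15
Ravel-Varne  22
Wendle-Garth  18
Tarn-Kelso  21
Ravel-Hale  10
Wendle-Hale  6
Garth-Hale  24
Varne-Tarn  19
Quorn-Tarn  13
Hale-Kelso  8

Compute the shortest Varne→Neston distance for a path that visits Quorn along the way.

Shortest Varne→Quorn: Varne → Tarn → Quorn = 32
Best Quorn to Neston: Quorn → Wendle → Neston costing 34
Total via Quorn: 32 + 34 = 66 mi.

66 mi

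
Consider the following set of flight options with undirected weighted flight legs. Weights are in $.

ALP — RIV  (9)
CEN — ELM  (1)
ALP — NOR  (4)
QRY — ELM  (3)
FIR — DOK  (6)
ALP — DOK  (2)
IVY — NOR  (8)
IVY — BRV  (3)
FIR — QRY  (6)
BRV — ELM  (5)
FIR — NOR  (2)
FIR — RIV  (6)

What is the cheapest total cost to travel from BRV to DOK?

Shortest distances from BRV:
BRV: 0
IVY: 3  (via BRV)
ELM: 5  (via BRV)
CEN: 6  (via ELM)
QRY: 8  (via ELM)
NOR: 11  (via IVY)
FIR: 13  (via NOR)
ALP: 15  (via NOR)
DOK: 17  (via ALP)
Shortest route: BRV–IVY–NOR–ALP–DOK = $17.

$17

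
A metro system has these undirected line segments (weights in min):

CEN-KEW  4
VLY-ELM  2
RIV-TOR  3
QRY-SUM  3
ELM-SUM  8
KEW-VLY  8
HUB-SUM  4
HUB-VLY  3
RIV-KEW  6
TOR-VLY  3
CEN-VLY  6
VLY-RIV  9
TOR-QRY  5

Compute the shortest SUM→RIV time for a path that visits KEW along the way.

21 min

Best SUM to KEW: SUM–HUB–VLY–KEW costing 15
Best KEW to RIV: KEW–RIV costing 6
Total via KEW: 15 + 6 = 21 min.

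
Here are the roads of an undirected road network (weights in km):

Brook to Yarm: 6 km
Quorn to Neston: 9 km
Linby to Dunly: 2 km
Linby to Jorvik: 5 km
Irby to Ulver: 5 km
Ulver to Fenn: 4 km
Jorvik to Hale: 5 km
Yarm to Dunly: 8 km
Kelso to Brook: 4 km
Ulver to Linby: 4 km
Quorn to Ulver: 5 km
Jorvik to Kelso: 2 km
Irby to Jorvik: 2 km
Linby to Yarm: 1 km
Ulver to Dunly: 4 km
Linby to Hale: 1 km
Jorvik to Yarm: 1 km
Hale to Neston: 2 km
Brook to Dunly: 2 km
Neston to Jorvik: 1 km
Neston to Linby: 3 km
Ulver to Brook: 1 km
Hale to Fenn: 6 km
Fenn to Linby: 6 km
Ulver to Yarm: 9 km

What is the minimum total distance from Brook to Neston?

7 km

Settle nodes by increasing distance from Brook:
Brook: 0
Ulver: 1  (via Brook)
Dunly: 2  (via Brook)
Kelso: 4  (via Brook)
Linby: 4  (via Dunly)
Yarm: 5  (via Linby)
Hale: 5  (via Linby)
Fenn: 5  (via Ulver)
Quorn: 6  (via Ulver)
Jorvik: 6  (via Kelso)
Irby: 6  (via Ulver)
Neston: 7  (via Linby)
Shortest route: Brook → Dunly → Linby → Neston = 7 km.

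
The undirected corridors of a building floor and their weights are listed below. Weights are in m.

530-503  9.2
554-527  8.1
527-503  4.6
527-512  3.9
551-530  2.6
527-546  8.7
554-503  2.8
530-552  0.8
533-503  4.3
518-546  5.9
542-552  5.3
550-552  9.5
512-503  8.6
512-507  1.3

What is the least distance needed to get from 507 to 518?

Compare a few routes:
507 - 512 - 527 - 546 - 518: 1.3+3.9+8.7+5.9 = 19.8
507 - 512 - 503 - 527 - 546 - 518: 1.3+8.6+4.6+8.7+5.9 = 29.1
Cheapest is 507 - 512 - 527 - 546 - 518 at 19.8 m.

19.8 m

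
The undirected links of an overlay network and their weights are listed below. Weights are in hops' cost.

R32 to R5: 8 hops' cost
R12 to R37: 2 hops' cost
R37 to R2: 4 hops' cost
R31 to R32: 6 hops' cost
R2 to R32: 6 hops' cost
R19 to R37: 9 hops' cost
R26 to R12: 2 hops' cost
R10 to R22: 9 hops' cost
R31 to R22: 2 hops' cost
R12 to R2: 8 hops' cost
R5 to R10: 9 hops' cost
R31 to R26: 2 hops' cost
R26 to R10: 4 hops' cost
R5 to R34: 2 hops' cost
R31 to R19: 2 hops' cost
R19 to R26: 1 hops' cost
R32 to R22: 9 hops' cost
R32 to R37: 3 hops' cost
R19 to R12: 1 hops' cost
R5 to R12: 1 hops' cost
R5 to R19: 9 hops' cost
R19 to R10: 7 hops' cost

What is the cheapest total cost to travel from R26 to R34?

Enumerating some paths:
R26 - R19 - R5 - R34: 1+9+2 = 12
R26 - R12 - R5 - R34: 2+1+2 = 5
R26 - R31 - R19 - R12 - R5 - R34: 2+2+1+1+2 = 8
The minimum is 5 hops' cost via R26 - R12 - R5 - R34.

5 hops' cost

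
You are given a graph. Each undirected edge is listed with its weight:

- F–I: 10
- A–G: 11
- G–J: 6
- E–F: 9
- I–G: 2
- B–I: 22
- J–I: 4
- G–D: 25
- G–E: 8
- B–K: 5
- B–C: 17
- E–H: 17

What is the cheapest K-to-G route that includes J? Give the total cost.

37

Best K to J: K → B → I → J costing 31
Best J to G: J → G costing 6
Total via J: 31 + 6 = 37.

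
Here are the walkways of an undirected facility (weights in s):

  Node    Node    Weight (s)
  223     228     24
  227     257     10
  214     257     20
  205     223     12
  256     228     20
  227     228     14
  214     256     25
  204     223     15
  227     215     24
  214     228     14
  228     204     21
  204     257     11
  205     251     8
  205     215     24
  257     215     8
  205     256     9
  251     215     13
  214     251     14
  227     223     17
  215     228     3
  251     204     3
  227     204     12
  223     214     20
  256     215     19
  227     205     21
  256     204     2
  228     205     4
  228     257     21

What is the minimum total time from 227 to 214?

Settle nodes by increasing distance from 227:
227: 0
257: 10  (via 227)
204: 12  (via 227)
256: 14  (via 204)
228: 14  (via 227)
251: 15  (via 204)
215: 17  (via 228)
223: 17  (via 227)
205: 18  (via 228)
214: 28  (via 228)
Shortest route: 227–228–214 = 28 s.

28 s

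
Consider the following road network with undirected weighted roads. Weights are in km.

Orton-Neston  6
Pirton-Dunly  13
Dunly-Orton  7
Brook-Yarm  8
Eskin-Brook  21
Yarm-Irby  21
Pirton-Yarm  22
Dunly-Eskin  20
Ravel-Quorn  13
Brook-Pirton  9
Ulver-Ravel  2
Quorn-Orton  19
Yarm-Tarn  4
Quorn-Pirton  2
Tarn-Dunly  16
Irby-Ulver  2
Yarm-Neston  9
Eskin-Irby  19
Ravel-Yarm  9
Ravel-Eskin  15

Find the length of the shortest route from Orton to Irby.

28 km

Running Dijkstra from Orton:
Orton: 0
Neston: 6  (via Orton)
Dunly: 7  (via Orton)
Yarm: 15  (via Neston)
Quorn: 19  (via Orton)
Tarn: 19  (via Yarm)
Pirton: 20  (via Dunly)
Brook: 23  (via Yarm)
Ravel: 24  (via Yarm)
Ulver: 26  (via Ravel)
Eskin: 27  (via Dunly)
Irby: 28  (via Ulver)
Shortest route: Orton → Neston → Yarm → Ravel → Ulver → Irby = 28 km.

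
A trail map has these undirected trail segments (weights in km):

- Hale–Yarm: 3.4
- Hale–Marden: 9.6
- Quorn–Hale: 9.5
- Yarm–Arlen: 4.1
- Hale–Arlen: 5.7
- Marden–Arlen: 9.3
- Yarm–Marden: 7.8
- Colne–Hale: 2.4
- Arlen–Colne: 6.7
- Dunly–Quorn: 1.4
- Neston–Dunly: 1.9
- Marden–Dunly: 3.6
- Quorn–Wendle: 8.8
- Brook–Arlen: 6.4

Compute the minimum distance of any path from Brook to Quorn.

Enumerating some paths:
Brook → Arlen → Yarm → Marden → Dunly → Quorn: 6.4+4.1+7.8+3.6+1.4 = 23.3
Brook → Arlen → Marden → Dunly → Quorn: 6.4+9.3+3.6+1.4 = 20.7
Brook → Arlen → Hale → Quorn: 6.4+5.7+9.5 = 21.6
Brook → Arlen → Yarm → Hale → Quorn: 6.4+4.1+3.4+9.5 = 23.4
The minimum is 20.7 km via Brook → Arlen → Marden → Dunly → Quorn.

20.7 km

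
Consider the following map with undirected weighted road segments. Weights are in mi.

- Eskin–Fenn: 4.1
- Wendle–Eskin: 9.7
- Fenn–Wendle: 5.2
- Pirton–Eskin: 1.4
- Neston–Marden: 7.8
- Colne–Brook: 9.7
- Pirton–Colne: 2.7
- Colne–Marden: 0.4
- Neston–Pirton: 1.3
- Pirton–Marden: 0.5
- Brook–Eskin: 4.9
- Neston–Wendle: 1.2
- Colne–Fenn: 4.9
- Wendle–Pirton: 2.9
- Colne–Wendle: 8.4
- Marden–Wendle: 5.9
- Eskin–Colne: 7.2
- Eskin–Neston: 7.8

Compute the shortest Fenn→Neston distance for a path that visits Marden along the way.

7.1 mi

Best Fenn to Marden: Fenn–Colne–Marden costing 5.3
Shortest Marden→Neston: Marden–Pirton–Neston = 1.8
Total via Marden: 5.3 + 1.8 = 7.1 mi.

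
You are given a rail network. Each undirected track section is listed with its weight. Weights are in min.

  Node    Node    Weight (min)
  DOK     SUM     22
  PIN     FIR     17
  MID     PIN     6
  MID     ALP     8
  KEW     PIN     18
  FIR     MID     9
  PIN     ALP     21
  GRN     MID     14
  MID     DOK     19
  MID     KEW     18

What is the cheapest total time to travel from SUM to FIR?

50 min

Enumerating some paths:
SUM → DOK → MID → ALP → PIN → FIR: 22+19+8+21+17 = 87
SUM → DOK → MID → FIR: 22+19+9 = 50
SUM → DOK → MID → PIN → FIR: 22+19+6+17 = 64
Cheapest is SUM → DOK → MID → FIR at 50 min.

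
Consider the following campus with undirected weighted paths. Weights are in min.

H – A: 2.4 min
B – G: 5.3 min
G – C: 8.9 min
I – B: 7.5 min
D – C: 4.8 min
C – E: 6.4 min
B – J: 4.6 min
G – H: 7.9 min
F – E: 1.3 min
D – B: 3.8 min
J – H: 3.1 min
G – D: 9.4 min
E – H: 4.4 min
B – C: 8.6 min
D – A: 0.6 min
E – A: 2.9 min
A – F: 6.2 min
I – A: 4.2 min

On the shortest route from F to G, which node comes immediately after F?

Compare a few routes:
F → E → H → G: 1.3+4.4+7.9 = 13.6
F → E → A → D → B → G: 1.3+2.9+0.6+3.8+5.3 = 13.9
F → E → A → D → G: 1.3+2.9+0.6+9.4 = 14.2
The minimum is 13.6 min via F → E → H → G.
So from F the first move is to E.

E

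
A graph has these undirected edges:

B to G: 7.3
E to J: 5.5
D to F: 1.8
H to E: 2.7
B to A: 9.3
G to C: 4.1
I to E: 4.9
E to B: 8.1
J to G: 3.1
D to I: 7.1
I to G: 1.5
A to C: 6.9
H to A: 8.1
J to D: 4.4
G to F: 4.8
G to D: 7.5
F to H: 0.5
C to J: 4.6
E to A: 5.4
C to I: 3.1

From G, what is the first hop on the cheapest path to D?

F

Candidate routes:
G → F → D: 4.8+1.8 = 6.6
G → D: 7.5 = 7.5
Cheapest is G → F → D at 6.6.
So from G the first move is to F.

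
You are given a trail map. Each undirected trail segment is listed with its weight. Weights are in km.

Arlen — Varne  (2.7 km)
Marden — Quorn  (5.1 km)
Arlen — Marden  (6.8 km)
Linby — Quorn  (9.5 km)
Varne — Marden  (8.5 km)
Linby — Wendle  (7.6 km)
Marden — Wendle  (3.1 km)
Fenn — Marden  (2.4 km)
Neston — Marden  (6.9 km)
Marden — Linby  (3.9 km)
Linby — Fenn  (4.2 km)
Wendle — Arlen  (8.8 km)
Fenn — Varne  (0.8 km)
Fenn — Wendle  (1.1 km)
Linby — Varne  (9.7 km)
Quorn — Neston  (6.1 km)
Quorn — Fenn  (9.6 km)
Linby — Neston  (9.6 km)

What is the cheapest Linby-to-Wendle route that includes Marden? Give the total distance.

Best Linby to Marden: Linby–Marden costing 3.9
Shortest Marden→Wendle: Marden–Wendle = 3.1
Total via Marden: 3.9 + 3.1 = 7 km.

7 km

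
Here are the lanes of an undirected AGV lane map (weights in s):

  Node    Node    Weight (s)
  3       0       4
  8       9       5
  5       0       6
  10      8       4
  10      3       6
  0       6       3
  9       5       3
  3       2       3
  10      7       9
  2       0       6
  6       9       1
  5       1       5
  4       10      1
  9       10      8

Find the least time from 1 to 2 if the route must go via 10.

Shortest 1→10: 1 → 5 → 9 → 10 = 16
Best 10 to 2: 10 → 3 → 2 costing 9
Total via 10: 16 + 9 = 25 s.

25 s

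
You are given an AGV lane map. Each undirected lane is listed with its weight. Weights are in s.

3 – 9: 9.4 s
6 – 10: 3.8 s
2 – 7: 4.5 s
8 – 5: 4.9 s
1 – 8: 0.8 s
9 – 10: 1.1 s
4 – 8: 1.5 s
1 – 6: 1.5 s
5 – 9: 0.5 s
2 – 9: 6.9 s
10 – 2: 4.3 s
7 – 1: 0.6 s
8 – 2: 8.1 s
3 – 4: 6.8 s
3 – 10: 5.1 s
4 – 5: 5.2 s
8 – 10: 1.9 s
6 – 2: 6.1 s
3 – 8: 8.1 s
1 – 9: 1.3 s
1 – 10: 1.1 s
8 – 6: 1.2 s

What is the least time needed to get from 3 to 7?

Enumerating some paths:
3–10–9–1–7: 5.1+1.1+1.3+0.6 = 8.1
3–8–1–7: 8.1+0.8+0.6 = 9.5
3–10–8–1–7: 5.1+1.9+0.8+0.6 = 8.4
3–10–1–7: 5.1+1.1+0.6 = 6.8
The minimum is 6.8 s via 3–10–1–7.

6.8 s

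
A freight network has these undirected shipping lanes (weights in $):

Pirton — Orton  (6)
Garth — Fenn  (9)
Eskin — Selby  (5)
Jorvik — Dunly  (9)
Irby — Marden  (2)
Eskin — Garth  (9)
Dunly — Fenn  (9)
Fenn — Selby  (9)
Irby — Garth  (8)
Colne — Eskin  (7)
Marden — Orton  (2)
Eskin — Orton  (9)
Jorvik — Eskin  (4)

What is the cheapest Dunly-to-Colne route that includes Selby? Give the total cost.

Best Dunly to Selby: Dunly–Fenn–Selby costing 18
Best Selby to Colne: Selby–Eskin–Colne costing 12
Total via Selby: 18 + 12 = $30.

$30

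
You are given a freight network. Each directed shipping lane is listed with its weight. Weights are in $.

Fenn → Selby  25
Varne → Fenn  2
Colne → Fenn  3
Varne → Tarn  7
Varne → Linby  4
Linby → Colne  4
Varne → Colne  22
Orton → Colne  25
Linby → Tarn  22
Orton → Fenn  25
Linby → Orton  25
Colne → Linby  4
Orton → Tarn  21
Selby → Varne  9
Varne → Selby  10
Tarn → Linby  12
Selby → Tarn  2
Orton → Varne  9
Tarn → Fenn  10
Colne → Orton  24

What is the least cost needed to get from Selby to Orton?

Shortest distances from Selby:
Selby: 0
Tarn: 2  (via Selby)
Varne: 9  (via Selby)
Fenn: 11  (via Varne)
Linby: 13  (via Varne)
Colne: 17  (via Linby)
Orton: 38  (via Linby)
Shortest route: Selby–Varne–Linby–Orton = $38.

$38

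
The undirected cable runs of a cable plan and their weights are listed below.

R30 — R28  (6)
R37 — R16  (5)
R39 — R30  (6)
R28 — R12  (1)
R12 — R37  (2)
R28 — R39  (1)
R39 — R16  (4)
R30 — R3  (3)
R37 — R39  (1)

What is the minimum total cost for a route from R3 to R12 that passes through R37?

12

Best R3 to R37: R3 → R30 → R39 → R37 costing 10
Best R37 to R12: R37 → R12 costing 2
Total via R37: 10 + 2 = 12.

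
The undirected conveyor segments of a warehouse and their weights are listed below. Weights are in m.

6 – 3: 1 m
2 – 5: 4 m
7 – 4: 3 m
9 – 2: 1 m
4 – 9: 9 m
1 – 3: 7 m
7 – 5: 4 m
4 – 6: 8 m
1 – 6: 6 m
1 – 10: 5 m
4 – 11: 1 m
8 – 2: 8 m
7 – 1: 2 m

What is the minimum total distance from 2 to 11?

Shortest distances from 2:
2: 0
9: 1  (via 2)
5: 4  (via 2)
7: 8  (via 5)
8: 8  (via 2)
1: 10  (via 7)
4: 10  (via 9)
11: 11  (via 4)
Shortest route: 2 → 9 → 4 → 11 = 11 m.

11 m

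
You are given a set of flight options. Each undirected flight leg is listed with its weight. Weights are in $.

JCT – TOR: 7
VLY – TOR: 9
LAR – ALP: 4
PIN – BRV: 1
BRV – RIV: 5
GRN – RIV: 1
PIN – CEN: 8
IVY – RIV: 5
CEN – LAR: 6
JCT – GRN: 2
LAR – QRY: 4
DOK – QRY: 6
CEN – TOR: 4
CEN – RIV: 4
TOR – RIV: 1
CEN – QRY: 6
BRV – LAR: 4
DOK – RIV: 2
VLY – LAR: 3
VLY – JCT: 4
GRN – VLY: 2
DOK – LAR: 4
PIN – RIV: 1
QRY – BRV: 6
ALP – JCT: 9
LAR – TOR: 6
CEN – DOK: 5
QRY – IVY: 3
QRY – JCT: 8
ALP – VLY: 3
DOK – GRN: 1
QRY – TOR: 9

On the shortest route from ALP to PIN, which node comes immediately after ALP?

VLY

Candidate routes:
ALP → VLY → GRN → DOK → RIV → PIN: 3+2+1+2+1 = 9
ALP → LAR → BRV → PIN: 4+4+1 = 9
ALP → VLY → GRN → RIV → PIN: 3+2+1+1 = 7
The minimum is $7 via ALP → VLY → GRN → RIV → PIN.
So from ALP the first move is to VLY.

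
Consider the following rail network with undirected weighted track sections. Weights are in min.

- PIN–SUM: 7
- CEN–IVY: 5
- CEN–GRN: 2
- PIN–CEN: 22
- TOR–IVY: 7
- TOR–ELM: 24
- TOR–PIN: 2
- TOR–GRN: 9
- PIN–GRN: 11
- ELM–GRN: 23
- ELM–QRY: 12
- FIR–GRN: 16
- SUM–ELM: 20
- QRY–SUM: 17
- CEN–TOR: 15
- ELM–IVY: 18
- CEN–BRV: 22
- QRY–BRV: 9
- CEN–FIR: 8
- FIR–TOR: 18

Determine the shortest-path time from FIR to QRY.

39 min

Compare a few routes:
FIR–CEN–BRV–QRY: 8+22+9 = 39
FIR–CEN–GRN–TOR–PIN–SUM–QRY: 8+2+9+2+7+17 = 45
FIR–CEN–IVY–ELM–QRY: 8+5+18+12 = 43
FIR–TOR–PIN–SUM–QRY: 18+2+7+17 = 44
Cheapest is FIR–CEN–BRV–QRY at 39 min.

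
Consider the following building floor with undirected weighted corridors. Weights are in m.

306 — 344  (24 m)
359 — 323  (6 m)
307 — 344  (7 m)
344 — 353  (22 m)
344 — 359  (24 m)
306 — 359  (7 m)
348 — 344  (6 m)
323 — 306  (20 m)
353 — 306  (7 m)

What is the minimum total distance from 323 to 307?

37 m

Compare a few routes:
323 → 359 → 306 → 353 → 344 → 307: 6+7+7+22+7 = 49
323 → 359 → 344 → 307: 6+24+7 = 37
323 → 359 → 306 → 344 → 307: 6+7+24+7 = 44
The minimum is 37 m via 323 → 359 → 344 → 307.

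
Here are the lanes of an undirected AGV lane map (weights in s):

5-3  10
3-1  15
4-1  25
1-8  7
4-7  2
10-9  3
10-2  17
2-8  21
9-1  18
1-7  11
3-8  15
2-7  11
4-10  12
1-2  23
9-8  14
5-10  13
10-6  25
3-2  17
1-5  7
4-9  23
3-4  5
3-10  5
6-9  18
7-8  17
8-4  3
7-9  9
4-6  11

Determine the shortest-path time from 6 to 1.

21 s

Shortest distances from 6:
6: 0
4: 11  (via 6)
7: 13  (via 4)
8: 14  (via 4)
3: 16  (via 4)
9: 18  (via 6)
1: 21  (via 8)
Shortest route: 6–4–8–1 = 21 s.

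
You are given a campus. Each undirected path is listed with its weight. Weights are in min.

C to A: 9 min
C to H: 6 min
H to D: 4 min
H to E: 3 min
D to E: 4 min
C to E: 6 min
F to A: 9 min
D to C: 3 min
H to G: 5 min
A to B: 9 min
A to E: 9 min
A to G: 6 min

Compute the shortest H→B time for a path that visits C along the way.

Shortest H→C: H–C = 6
Best C to B: C–A–B costing 18
Total via C: 6 + 18 = 24 min.

24 min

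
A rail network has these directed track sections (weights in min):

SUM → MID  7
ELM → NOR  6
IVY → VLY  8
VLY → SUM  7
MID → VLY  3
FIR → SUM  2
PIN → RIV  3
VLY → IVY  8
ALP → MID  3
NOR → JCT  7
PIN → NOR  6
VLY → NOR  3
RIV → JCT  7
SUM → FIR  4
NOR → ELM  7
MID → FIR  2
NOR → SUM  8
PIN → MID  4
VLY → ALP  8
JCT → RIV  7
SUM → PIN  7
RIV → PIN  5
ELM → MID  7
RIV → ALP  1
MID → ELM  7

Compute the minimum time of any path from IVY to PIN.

22 min

Settle nodes by increasing distance from IVY:
IVY: 0
VLY: 8  (via IVY)
NOR: 11  (via VLY)
SUM: 15  (via VLY)
ALP: 16  (via VLY)
ELM: 18  (via NOR)
JCT: 18  (via NOR)
MID: 19  (via ALP)
FIR: 19  (via SUM)
PIN: 22  (via SUM)
Shortest route: IVY–VLY–SUM–PIN = 22 min.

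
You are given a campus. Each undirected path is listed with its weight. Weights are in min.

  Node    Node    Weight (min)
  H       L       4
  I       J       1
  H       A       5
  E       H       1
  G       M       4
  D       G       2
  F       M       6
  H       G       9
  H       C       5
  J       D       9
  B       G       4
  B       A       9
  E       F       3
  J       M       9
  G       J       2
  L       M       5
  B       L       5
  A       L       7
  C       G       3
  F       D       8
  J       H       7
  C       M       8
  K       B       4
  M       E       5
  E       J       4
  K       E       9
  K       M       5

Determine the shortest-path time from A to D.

Enumerating some paths:
A - H - C - G - D: 5+5+3+2 = 15
A - B - G - D: 9+4+2 = 15
A - H - E - J - G - D: 5+1+4+2+2 = 14
The minimum is 14 min via A - H - E - J - G - D.

14 min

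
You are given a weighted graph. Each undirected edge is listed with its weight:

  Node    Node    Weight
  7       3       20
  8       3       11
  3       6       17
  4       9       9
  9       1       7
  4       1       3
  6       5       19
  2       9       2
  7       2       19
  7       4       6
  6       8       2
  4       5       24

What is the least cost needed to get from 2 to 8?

48

Shortest distances from 2:
2: 0
9: 2  (via 2)
1: 9  (via 9)
4: 11  (via 9)
7: 17  (via 4)
5: 35  (via 4)
3: 37  (via 7)
8: 48  (via 3)
Shortest route: 2 → 9 → 4 → 7 → 3 → 8 = 48.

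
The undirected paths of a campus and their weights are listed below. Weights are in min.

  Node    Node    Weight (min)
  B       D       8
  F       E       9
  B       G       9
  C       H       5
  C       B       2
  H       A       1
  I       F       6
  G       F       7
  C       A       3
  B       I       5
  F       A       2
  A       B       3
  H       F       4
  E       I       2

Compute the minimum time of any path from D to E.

15 min

Compare a few routes:
D → B → A → F → I → E: 8+3+2+6+2 = 21
D → B → I → E: 8+5+2 = 15
Cheapest is D → B → I → E at 15 min.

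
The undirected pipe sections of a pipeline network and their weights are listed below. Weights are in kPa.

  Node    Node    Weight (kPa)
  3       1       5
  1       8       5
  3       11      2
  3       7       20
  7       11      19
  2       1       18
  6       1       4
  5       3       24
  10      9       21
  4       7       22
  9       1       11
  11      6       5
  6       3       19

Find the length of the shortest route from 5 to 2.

47 kPa

Compare a few routes:
5–3–11–6–1–2: 24+2+5+4+18 = 53
5–3–1–2: 24+5+18 = 47
The minimum is 47 kPa via 5–3–1–2.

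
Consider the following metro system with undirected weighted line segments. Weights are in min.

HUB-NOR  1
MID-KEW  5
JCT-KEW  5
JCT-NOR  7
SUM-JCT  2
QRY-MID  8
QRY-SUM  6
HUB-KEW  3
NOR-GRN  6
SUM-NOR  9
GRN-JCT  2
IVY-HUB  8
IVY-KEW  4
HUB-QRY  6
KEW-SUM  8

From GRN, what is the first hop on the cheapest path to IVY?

JCT

Enumerating some paths:
GRN–NOR–HUB–IVY: 6+1+8 = 15
GRN–JCT–SUM–KEW–IVY: 2+2+8+4 = 16
GRN–NOR–HUB–KEW–IVY: 6+1+3+4 = 14
GRN–JCT–KEW–IVY: 2+5+4 = 11
The minimum is 11 min via GRN–JCT–KEW–IVY.
So from GRN the first move is to JCT.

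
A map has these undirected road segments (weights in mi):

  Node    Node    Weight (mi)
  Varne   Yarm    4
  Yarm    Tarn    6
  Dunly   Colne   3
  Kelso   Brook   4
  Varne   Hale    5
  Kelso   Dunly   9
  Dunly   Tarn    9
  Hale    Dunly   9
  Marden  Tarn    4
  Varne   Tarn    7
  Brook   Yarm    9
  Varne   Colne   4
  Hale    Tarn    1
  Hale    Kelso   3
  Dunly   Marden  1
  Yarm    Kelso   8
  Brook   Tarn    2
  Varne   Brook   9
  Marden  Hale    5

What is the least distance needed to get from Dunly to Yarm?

Enumerating some paths:
Dunly–Marden–Tarn–Yarm: 1+4+6 = 11
Dunly–Marden–Hale–Tarn–Yarm: 1+5+1+6 = 13
The minimum is 11 mi via Dunly–Marden–Tarn–Yarm.

11 mi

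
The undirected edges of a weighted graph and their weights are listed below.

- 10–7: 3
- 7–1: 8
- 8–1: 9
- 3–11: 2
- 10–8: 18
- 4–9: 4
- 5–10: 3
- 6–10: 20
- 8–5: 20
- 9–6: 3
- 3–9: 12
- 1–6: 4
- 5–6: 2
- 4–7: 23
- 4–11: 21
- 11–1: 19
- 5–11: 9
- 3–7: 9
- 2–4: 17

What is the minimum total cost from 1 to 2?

28

Running Dijkstra from 1:
1: 0
6: 4  (via 1)
5: 6  (via 6)
9: 7  (via 6)
7: 8  (via 1)
8: 9  (via 1)
10: 9  (via 5)
4: 11  (via 9)
11: 15  (via 5)
3: 17  (via 7)
2: 28  (via 4)
Shortest route: 1–6–9–4–2 = 28.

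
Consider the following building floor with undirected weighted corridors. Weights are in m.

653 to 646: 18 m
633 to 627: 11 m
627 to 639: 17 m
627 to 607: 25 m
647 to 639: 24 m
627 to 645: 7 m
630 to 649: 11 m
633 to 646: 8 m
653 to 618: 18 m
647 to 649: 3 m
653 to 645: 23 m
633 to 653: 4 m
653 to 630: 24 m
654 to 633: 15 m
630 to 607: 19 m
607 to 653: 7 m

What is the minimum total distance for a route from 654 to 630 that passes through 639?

81 m

Shortest 654→639: 654–633–627–639 = 43
Shortest 639→630: 639–647–649–630 = 38
Total via 639: 43 + 38 = 81 m.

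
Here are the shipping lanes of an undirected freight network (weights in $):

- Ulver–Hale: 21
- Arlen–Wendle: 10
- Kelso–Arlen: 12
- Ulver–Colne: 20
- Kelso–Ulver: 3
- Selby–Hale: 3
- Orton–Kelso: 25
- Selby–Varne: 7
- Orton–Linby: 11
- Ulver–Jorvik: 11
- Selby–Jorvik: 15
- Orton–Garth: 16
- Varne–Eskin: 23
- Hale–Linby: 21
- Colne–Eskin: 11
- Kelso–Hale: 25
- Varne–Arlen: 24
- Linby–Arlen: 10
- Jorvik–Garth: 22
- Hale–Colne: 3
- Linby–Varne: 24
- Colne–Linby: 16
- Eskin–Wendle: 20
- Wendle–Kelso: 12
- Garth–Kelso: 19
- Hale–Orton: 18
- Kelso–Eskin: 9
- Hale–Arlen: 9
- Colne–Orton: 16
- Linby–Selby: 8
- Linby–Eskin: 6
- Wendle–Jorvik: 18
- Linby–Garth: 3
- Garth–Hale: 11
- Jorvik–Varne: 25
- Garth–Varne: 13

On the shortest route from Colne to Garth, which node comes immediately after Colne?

Compare a few routes:
Colne–Eskin–Linby–Garth: 11+6+3 = 20
Colne–Hale–Garth: 3+11 = 14
Colne–Linby–Garth: 16+3 = 19
Colne–Hale–Selby–Linby–Garth: 3+3+8+3 = 17
The minimum is $14 via Colne–Hale–Garth.
So from Colne the first move is to Hale.

Hale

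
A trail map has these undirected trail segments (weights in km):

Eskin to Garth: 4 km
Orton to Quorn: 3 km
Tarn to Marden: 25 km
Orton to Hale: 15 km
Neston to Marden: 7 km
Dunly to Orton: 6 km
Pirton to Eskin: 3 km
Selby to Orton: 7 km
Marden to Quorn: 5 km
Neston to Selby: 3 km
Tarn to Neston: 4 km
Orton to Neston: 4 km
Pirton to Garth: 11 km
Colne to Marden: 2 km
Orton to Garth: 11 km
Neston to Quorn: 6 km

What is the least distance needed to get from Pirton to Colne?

28 km

Compare a few routes:
Pirton → Eskin → Garth → Orton → Quorn → Marden → Colne: 3+4+11+3+5+2 = 28
Pirton → Eskin → Garth → Orton → Neston → Marden → Colne: 3+4+11+4+7+2 = 31
Pirton → Garth → Orton → Quorn → Marden → Colne: 11+11+3+5+2 = 32
The minimum is 28 km via Pirton → Eskin → Garth → Orton → Quorn → Marden → Colne.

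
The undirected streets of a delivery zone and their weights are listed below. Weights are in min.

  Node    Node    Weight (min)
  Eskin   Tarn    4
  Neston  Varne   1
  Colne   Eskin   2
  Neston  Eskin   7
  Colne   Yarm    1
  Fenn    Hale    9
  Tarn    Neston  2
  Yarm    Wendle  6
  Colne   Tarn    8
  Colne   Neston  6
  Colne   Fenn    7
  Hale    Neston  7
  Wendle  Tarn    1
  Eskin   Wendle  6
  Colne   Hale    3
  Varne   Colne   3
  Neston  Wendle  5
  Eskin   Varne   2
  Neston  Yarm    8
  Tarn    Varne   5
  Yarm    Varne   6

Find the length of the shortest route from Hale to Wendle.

10 min

Enumerating some paths:
Hale → Colne → Eskin → Varne → Neston → Tarn → Wendle: 3+2+2+1+2+1 = 11
Hale → Neston → Wendle: 7+5 = 12
Hale → Colne → Eskin → Wendle: 3+2+6 = 11
Hale → Colne → Yarm → Wendle: 3+1+6 = 10
The minimum is 10 min via Hale → Colne → Yarm → Wendle.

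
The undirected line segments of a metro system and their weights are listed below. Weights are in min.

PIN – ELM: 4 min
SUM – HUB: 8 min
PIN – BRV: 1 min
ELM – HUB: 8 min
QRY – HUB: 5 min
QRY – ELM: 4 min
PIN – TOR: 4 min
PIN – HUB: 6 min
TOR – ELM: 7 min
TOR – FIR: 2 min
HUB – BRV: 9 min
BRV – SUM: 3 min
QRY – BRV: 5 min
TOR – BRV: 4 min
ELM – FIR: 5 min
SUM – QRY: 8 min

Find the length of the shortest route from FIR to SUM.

Shortest distances from FIR:
FIR: 0
TOR: 2  (via FIR)
ELM: 5  (via FIR)
PIN: 6  (via TOR)
BRV: 6  (via TOR)
SUM: 9  (via BRV)
Shortest route: FIR → TOR → BRV → SUM = 9 min.

9 min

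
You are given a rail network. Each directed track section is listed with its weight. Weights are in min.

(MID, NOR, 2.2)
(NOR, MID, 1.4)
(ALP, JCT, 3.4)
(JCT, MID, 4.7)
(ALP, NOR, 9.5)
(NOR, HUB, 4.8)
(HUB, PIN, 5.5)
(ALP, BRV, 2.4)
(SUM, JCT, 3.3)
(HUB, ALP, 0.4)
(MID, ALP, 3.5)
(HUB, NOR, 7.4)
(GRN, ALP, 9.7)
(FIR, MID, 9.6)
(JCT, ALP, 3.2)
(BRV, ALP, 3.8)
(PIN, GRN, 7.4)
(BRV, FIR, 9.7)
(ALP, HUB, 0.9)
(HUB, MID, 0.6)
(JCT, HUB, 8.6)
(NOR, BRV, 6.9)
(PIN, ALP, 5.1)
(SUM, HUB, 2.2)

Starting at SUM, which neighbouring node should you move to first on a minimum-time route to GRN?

HUB

Candidate routes:
SUM–JCT–ALP–HUB–PIN–GRN: 3.3+3.2+0.9+5.5+7.4 = 20.3
SUM–HUB–PIN–GRN: 2.2+5.5+7.4 = 15.1
Cheapest is SUM–HUB–PIN–GRN at 15.1 min.
So from SUM the first move is to HUB.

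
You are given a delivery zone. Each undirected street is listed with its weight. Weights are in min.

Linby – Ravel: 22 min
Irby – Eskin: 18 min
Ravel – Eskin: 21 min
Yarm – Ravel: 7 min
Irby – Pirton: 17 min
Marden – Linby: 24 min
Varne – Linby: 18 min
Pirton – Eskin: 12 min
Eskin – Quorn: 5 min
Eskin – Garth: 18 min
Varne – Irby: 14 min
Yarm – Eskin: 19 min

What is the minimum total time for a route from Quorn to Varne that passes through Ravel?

Best Quorn to Ravel: Quorn → Eskin → Ravel costing 26
Shortest Ravel→Varne: Ravel → Linby → Varne = 40
Total via Ravel: 26 + 40 = 66 min.

66 min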